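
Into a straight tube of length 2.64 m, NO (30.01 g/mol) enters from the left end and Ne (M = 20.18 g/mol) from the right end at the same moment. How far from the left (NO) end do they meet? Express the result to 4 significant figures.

Graham's law gives d_NO/d_Ne = rate_NO/rate_Ne = √(M_Ne/M_NO) = √(20.18/30.01) = 0.8200.
With d_NO + d_Ne = 2.64 m, d_Ne = 2.64/(1 + 0.8200) = 1.451 m.
d_NO = 2.64 − 1.451 = 1.189 m.

1.189 m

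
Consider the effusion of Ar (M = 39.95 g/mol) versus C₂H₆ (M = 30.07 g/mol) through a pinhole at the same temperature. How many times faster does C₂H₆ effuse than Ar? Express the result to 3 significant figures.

1.15

Using Graham's law: rate_C₂H₆/rate_Ar = √(M_Ar/M_C₂H₆) = √(39.95/30.07) = √1.329 = 1.15.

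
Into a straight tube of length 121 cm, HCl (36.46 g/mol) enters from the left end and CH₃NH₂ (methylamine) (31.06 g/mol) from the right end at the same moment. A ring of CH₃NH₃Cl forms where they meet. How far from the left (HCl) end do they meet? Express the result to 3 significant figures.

Distances travelled in equal time are proportional to diffusion rates, so d_HCl/d_CH₃NH₂ = √(M_CH₃NH₂/M_HCl) = √(31.06/36.46) = 0.9230.
With d_HCl + d_CH₃NH₂ = 121 cm, d_CH₃NH₂ = 121/(1 + 0.9230) = 62.92 cm.
d_HCl = 121 − 62.92 = 58.1 cm.

58.1 cm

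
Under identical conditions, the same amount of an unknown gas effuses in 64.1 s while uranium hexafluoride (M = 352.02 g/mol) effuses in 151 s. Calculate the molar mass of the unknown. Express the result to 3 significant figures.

63.4 g/mol

Graham's law gives t_X/t_UF₆ = √(M_X/M_UF₆).
64.1/151 = 0.4245 = √(M_X/352.02)
M_X = 352.02 × 0.4245² = 352.02 × 0.1802 = 63.4 g/mol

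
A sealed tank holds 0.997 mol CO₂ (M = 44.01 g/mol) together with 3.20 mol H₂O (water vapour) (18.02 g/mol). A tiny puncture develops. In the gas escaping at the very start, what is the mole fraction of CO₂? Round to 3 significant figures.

0.166

Rate_i ∝ x_i/√M_i (Graham's law weighted by mole fraction), so the effusate composition follows n_i/√M_i.
So x_CO₂ in the escaping gas = (n_CO₂/√M_CO₂) / Σ(n_i/√M_i)
= (0.997/√44.01) / (0.997/√44.01 + 3.20/√18.02) = 0.1503/(0.1503 + 0.7538) = 0.166.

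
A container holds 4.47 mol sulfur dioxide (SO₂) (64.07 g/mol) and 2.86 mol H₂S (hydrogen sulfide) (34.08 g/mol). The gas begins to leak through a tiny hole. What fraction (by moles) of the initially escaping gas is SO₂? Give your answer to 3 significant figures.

Effusion rate of each component ∝ n_i/√M_i (partial pressure × 1/√M).
Mole fraction of SO₂ in the effusate = (n_SO₂/√M_SO₂) / (n_SO₂/√M_SO₂ + n_H₂S/√M_H₂S)
= (4.47/√64.07) / (4.47/√64.07 + 2.86/√34.08) = 0.5584/(0.5584 + 0.4899) = 0.533.

0.533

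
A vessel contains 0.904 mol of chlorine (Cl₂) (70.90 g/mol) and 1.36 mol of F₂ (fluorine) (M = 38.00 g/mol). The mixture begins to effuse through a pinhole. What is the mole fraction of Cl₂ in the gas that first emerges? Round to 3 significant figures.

0.327

Effusion rate of each component ∝ n_i/√M_i (partial pressure × 1/√M).
Mole fraction of Cl₂ in the effusate = (n_Cl₂/√M_Cl₂) / (n_Cl₂/√M_Cl₂ + n_F₂/√M_F₂)
= (0.904/√70.90) / (0.904/√70.90 + 1.36/√38.00) = 0.1074/(0.1074 + 0.2206) = 0.327.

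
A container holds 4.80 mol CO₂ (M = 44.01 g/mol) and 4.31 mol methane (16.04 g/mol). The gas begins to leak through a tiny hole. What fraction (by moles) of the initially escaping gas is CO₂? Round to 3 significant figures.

0.402

Effusion rate of each component ∝ n_i/√M_i (partial pressure × 1/√M).
x_CO₂(eff) = (n_CO₂/√M_CO₂) / (n_CO₂/√M_CO₂ + n_CH₄/√M_CH₄)
= (4.80/√44.01) / (4.80/√44.01 + 4.31/√16.04) = 0.7235/(0.7235 + 1.076) = 0.402.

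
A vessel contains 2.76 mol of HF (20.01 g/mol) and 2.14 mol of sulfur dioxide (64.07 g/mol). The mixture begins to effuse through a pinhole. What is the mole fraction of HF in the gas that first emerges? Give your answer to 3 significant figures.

Effusion rate of each component ∝ n_i/√M_i (partial pressure × 1/√M).
Mole fraction of HF in the effusate = (n_HF/√M_HF) / (n_HF/√M_HF + n_SO₂/√M_SO₂)
= (2.76/√20.01) / (2.76/√20.01 + 2.14/√64.07) = 0.6170/(0.6170 + 0.2674) = 0.698.

0.698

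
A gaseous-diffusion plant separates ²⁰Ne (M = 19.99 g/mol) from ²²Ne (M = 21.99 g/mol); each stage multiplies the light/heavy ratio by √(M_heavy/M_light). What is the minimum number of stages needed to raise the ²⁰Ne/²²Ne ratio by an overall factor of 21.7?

Single-stage factor α = √(21.99/19.99), so ln α = ½ ln(1.10005) = 0.04768.
Need α^N ≥ 21.7 ⇒ N ≥ ln(21.7) / ln α = 3.077 / 0.04768 = 64.54.
So at least 65 stages are needed.

65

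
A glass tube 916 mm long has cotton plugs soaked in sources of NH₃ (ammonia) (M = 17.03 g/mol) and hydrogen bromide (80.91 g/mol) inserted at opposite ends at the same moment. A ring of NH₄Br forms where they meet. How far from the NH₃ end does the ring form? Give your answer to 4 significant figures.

Graham's law gives d_NH₃/d_HBr = rate_NH₃/rate_HBr = √(M_HBr/M_NH₃) = √(80.91/17.03) = 2.180.
With d_NH₃ + d_HBr = 916 mm, d_HBr = 916/(1 + 2.180) = 288.1 mm.
d_NH₃ = 916 − 288.1 = 627.9 mm.

627.9 mm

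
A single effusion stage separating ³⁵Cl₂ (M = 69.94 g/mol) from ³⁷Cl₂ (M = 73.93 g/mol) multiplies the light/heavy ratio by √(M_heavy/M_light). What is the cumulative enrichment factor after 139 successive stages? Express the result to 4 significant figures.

47.27

The single-stage factor is √(M_heavy/M_light), so 139 stages give [√(73.93/69.94)]^139 = (73.93/69.94)^(139/2).
= 1.05705^(139/2) = 47.27.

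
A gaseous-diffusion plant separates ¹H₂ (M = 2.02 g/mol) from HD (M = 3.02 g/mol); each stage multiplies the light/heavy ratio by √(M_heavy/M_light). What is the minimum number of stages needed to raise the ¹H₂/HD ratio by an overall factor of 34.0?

Single-stage factor α = √(3.02/2.02), so ln α = ½ ln(1.49505) = 0.2011.
Need α^N ≥ 34.0 ⇒ N ≥ ln(34.0) / ln α = 3.526 / 0.2011 = 17.54.
So at least 18 stages are needed.

18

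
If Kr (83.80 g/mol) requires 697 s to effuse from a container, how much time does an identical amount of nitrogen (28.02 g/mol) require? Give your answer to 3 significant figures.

403 s

Graham's law gives t_N₂/t_Kr = √(M_N₂/M_Kr) = √(28.02/83.80) = √0.3344 = 0.5782.
So the time for N₂ is 697 × 0.5782 = 403 s.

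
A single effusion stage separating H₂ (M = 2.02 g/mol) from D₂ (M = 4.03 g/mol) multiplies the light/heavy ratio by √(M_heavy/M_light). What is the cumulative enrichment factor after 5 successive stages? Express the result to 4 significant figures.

5.622

After 5 stages the ratio has grown by (√(4.03/2.02))^5 = (4.03/2.02)^(5/2).
= 1.99505^(5/2) = 5.622.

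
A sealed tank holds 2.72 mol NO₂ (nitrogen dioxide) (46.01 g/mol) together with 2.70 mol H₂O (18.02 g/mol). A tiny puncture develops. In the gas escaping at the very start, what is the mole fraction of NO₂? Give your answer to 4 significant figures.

Each component's effusion rate ∝ (its partial pressure)·(1/√M) ∝ n_i/√M_i.
Mole fraction of NO₂ in the effusate = (n_NO₂/√M_NO₂) / (n_NO₂/√M_NO₂ + n_H₂O/√M_H₂O)
= (2.72/√46.01) / (2.72/√46.01 + 2.70/√18.02) = 0.4010/(0.4010 + 0.6360) = 0.3867.

0.3867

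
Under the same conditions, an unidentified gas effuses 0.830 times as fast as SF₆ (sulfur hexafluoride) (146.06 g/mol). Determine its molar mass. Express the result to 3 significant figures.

By Graham's law, rate_X/rate_SF₆ = √(M_SF₆/M_X).
0.830 = √(146.06/M_X)
M_X = 146.06 / 0.830² = 146.06 / 0.6889 = 212 g/mol

212 g/mol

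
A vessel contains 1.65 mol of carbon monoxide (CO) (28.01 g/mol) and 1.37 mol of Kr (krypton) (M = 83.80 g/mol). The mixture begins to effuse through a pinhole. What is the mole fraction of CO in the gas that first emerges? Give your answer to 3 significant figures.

Rate_i ∝ x_i/√M_i (Graham's law weighted by mole fraction), so the effusate composition follows n_i/√M_i.
So x_CO in the escaping gas = (n_CO/√M_CO) / Σ(n_i/√M_i)
= (1.65/√28.01) / (1.65/√28.01 + 1.37/√83.80) = 0.3118/(0.3118 + 0.1497) = 0.676.

0.676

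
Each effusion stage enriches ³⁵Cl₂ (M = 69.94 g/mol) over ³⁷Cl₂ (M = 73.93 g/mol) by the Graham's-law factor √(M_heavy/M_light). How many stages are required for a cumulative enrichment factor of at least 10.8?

86

With α = √(73.93/69.94) per stage, ln α = ½ ln(1.05705) = 0.02774.
Need α^N ≥ 10.8 ⇒ N ≥ ln(10.8) / ln α = 2.380 / 0.02774 = 85.78.
Minimum whole number of stages: N = 86.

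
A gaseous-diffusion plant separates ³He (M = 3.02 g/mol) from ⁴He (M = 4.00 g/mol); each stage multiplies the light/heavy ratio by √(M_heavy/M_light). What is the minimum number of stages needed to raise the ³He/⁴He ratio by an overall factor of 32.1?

Single-stage factor α = √(4.00/3.02), so ln α = ½ ln(1.32450) = 0.1405.
Need α^N ≥ 32.1 ⇒ N ≥ ln(32.1) / ln α = 3.469 / 0.1405 = 24.69.
So at least 25 stages are needed.

25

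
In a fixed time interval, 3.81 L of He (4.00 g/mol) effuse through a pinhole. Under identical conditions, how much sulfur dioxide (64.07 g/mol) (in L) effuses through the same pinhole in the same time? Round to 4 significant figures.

By Graham's law, rate_SO₂/rate_He = √(M_He/M_SO₂) = √(4.00/64.07) = √0.06243 = 0.2499.
So the volume for SO₂ is 3.81 × 0.2499 = 0.9520 L.

0.9520 L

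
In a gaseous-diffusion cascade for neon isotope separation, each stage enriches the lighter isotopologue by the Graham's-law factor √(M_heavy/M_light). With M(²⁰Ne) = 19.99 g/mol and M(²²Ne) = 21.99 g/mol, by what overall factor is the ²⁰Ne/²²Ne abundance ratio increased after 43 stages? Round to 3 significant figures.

7.77

The single-stage factor is √(M_heavy/M_light), so 43 stages give [√(21.99/19.99)]^43 = (21.99/19.99)^(43/2).
= 1.10005^(43/2) = 7.77.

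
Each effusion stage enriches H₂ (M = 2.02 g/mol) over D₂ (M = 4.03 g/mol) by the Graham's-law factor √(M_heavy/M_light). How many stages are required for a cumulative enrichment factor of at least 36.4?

With α = √(4.03/2.02) per stage, ln α = ½ ln(1.99505) = 0.3453.
Need α^N ≥ 36.4 ⇒ N ≥ ln(36.4) / ln α = 3.595 / 0.3453 = 10.41.
Minimum whole number of stages: N = 11.

11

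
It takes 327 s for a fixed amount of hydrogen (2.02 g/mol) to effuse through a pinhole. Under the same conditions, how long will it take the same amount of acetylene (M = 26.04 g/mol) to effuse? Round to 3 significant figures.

Since effusion rate ∝ 1/√M, t_C₂H₂/t_H₂ = √(M_C₂H₂/M_H₂) = √(26.04/2.02) = √12.89 = 3.590.
So the time for C₂H₂ is 327 × 3.590 = 1170 s.

1170 s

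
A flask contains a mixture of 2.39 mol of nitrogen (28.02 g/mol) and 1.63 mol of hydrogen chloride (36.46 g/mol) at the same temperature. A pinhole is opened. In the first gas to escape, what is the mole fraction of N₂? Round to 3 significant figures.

Each component's effusion rate ∝ (its partial pressure)·(1/√M) ∝ n_i/√M_i.
Mole fraction of N₂ in the effusate = (n_N₂/√M_N₂) / (n_N₂/√M_N₂ + n_HCl/√M_HCl)
= (2.39/√28.02) / (2.39/√28.02 + 1.63/√36.46) = 0.4515/(0.4515 + 0.2699) = 0.626.

0.626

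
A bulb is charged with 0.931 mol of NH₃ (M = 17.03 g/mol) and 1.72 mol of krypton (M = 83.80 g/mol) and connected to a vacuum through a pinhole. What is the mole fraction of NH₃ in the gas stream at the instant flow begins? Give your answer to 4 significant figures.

Rate_i ∝ x_i/√M_i (Graham's law weighted by mole fraction), so the effusate composition follows n_i/√M_i.
x_NH₃(eff) = (n_NH₃/√M_NH₃) / (n_NH₃/√M_NH₃ + n_Kr/√M_Kr)
= (0.931/√17.03) / (0.931/√17.03 + 1.72/√83.80) = 0.2256/(0.2256 + 0.1879) = 0.5456.

0.5456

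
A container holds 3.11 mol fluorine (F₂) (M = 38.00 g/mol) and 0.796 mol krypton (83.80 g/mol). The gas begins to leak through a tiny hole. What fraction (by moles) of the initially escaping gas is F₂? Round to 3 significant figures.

0.853

Each component's effusion rate ∝ (its partial pressure)·(1/√M) ∝ n_i/√M_i.
x_F₂(eff) = (n_F₂/√M_F₂) / (n_F₂/√M_F₂ + n_Kr/√M_Kr)
= (3.11/√38.00) / (3.11/√38.00 + 0.796/√83.80) = 0.5045/(0.5045 + 0.08695) = 0.853.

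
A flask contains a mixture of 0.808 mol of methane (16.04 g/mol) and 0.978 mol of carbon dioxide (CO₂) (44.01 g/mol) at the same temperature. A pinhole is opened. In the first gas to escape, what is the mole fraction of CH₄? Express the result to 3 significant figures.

0.578

Effusion rate of each component ∝ n_i/√M_i (partial pressure × 1/√M).
x_CH₄(eff) = (n_CH₄/√M_CH₄) / (n_CH₄/√M_CH₄ + n_CO₂/√M_CO₂)
= (0.808/√16.04) / (0.808/√16.04 + 0.978/√44.01) = 0.2017/(0.2017 + 0.1474) = 0.578.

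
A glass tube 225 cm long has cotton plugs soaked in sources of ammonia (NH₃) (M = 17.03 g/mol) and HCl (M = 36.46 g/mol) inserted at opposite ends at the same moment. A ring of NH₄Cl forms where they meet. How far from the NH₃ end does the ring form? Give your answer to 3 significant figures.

Distances travelled in equal time are proportional to diffusion rates, so d_NH₃/d_HCl = √(M_HCl/M_NH₃) = √(36.46/17.03) = 1.463.
With d_NH₃ + d_HCl = 225 cm, d_HCl = 225/(1 + 1.463) = 91.34 cm.
d_NH₃ = 225 − 91.34 = 134 cm.

134 cm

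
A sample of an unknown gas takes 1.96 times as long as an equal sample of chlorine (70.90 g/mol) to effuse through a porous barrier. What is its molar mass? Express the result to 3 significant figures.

Graham's law gives t_X/t_Cl₂ = √(M_X/M_Cl₂).
1.96 = √(M_X/70.90)
M_X = 70.90 × 1.96² = 70.90 × 3.842 = 272 g/mol

272 g/mol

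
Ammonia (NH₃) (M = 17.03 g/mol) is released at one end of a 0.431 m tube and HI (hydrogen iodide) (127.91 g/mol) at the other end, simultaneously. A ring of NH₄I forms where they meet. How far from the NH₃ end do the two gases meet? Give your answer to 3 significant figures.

The fronts meet when d_NH₃ + d_HI = L with d_NH₃/d_HI = √(M_HI/M_NH₃) (Graham's law). Here √(M_HI/M_NH₃) = √(127.91/17.03) = 2.741.
With d_NH₃ + d_HI = 0.431 m, d_HI = 0.431/(1 + 2.741) = 0.1152 m.
d_NH₃ = 0.431 − 0.1152 = 0.316 m.

0.316 m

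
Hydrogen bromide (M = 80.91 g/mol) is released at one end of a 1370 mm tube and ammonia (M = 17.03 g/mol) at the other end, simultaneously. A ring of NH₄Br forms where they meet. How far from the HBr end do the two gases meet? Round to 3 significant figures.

In equal time, each gas travels a distance ∝ its rate ∝ 1/√M, so d_HBr/d_NH₃ = √(M_NH₃/M_HBr) = √(17.03/80.91) = 0.4588.
With d_HBr + d_NH₃ = 1370 mm, d_NH₃ = 1370/(1 + 0.4588) = 939.1 mm.
d_HBr = 1370 − 939.1 = 431 mm.

431 mm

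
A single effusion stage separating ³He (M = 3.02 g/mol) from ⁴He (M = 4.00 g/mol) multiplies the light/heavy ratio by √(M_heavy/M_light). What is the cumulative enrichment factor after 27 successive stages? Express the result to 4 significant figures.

The single-stage factor is √(M_heavy/M_light), so 27 stages give [√(4.00/3.02)]^27 = (4.00/3.02)^(27/2).
= 1.32450^(27/2) = 44.43.

44.43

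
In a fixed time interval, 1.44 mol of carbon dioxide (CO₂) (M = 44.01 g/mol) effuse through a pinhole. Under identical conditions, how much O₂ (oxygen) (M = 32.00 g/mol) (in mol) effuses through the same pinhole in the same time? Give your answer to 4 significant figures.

1.689 mol

Using Graham's law: rate_O₂/rate_CO₂ = √(M_CO₂/M_O₂) = √(44.01/32.00) = √1.375 = 1.173.
So the amount for O₂ is 1.44 × 1.173 = 1.689 mol.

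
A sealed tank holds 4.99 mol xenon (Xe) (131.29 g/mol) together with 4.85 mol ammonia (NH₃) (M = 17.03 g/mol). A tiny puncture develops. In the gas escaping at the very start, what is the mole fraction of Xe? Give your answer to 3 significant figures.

Effusion rate of each component ∝ n_i/√M_i (partial pressure × 1/√M).
So x_Xe in the escaping gas = (n_Xe/√M_Xe) / Σ(n_i/√M_i)
= (4.99/√131.29) / (4.99/√131.29 + 4.85/√17.03) = 0.4355/(0.4355 + 1.175) = 0.270.

0.270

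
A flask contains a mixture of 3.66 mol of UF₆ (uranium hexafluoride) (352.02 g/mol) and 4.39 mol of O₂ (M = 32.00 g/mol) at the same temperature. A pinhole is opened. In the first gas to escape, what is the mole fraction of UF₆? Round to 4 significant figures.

Rate_i ∝ x_i/√M_i (Graham's law weighted by mole fraction), so the effusate composition follows n_i/√M_i.
So x_UF₆ in the escaping gas = (n_UF₆/√M_UF₆) / Σ(n_i/√M_i)
= (3.66/√352.02) / (3.66/√352.02 + 4.39/√32.00) = 0.1951/(0.1951 + 0.7760) = 0.2009.

0.2009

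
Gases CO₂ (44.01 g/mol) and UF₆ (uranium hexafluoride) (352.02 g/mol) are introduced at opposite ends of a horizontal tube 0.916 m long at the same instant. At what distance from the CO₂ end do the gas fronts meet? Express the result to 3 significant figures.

In equal time, each gas travels a distance ∝ its rate ∝ 1/√M, so d_CO₂/d_UF₆ = √(M_UF₆/M_CO₂) = √(352.02/44.01) = 2.828.
With d_CO₂ + d_UF₆ = 0.916 m, d_UF₆ = 0.916/(1 + 2.828) = 0.2393 m.
d_CO₂ = 0.916 − 0.2393 = 0.677 m.

0.677 m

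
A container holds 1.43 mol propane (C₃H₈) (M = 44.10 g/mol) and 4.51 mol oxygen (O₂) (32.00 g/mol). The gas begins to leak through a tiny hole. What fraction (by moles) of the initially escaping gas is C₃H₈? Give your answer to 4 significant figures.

Effusion rate of each component ∝ n_i/√M_i (partial pressure × 1/√M).
Mole fraction of C₃H₈ in the effusate = (n_C₃H₈/√M_C₃H₈) / (n_C₃H₈/√M_C₃H₈ + n_O₂/√M_O₂)
= (1.43/√44.10) / (1.43/√44.10 + 4.51/√32.00) = 0.2153/(0.2153 + 0.7973) = 0.2127.

0.2127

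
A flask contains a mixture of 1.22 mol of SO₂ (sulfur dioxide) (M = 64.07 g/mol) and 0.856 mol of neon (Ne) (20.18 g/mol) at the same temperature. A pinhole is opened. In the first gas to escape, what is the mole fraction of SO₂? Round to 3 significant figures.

The effusion rate of species i is ∝ p_i/√M_i ∝ n_i/√M_i.
Mole fraction of SO₂ in the effusate = (n_SO₂/√M_SO₂) / (n_SO₂/√M_SO₂ + n_Ne/√M_Ne)
= (1.22/√64.07) / (1.22/√64.07 + 0.856/√20.18) = 0.1524/(0.1524 + 0.1906) = 0.444.

0.444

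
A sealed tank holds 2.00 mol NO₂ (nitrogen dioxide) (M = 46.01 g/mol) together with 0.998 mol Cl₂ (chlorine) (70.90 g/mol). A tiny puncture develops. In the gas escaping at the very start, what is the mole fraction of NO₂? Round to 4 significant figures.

Effusion rate of each component ∝ n_i/√M_i (partial pressure × 1/√M).
So x_NO₂ in the escaping gas = (n_NO₂/√M_NO₂) / Σ(n_i/√M_i)
= (2.00/√46.01) / (2.00/√46.01 + 0.998/√70.90) = 0.2949/(0.2949 + 0.1185) = 0.7133.

0.7133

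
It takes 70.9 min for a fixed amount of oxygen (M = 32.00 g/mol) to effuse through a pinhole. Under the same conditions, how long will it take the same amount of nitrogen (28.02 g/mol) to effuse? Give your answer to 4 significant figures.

Graham's law gives t_N₂/t_O₂ = √(M_N₂/M_O₂) = √(28.02/32.00) = √0.8756 = 0.9357.
So the time for N₂ is 70.9 × 0.9357 = 66.34 min.

66.34 min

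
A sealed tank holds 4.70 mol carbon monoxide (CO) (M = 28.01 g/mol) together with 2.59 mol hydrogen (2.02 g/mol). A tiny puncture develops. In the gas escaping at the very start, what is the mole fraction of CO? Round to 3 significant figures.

The effusion rate of species i is ∝ p_i/√M_i ∝ n_i/√M_i.
Mole fraction of CO in the effusate = (n_CO/√M_CO) / (n_CO/√M_CO + n_H₂/√M_H₂)
= (4.70/√28.01) / (4.70/√28.01 + 2.59/√2.02) = 0.8881/(0.8881 + 1.822) = 0.328.

0.328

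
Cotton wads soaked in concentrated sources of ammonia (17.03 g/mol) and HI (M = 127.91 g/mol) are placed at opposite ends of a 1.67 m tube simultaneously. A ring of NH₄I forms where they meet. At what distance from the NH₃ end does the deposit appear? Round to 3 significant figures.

1.22 m

The fronts meet when d_NH₃ + d_HI = L with d_NH₃/d_HI = √(M_HI/M_NH₃) (Graham's law). Here √(M_HI/M_NH₃) = √(127.91/17.03) = 2.741.
With d_NH₃ + d_HI = 1.67 m, d_HI = 1.67/(1 + 2.741) = 0.4465 m.
d_NH₃ = 1.67 − 0.4465 = 1.22 m.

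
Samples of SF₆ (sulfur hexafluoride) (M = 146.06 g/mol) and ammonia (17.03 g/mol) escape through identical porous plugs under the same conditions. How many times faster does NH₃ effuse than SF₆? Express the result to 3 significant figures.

By Graham's law, rate_NH₃/rate_SF₆ = √(M_SF₆/M_NH₃) = √(146.06/17.03) = √8.577 = 2.93.

2.93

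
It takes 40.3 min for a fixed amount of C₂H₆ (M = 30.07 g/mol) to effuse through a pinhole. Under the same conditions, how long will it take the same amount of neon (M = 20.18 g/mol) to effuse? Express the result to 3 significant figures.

33.0 min

Since effusion rate ∝ 1/√M, t_Ne/t_C₂H₆ = √(M_Ne/M_C₂H₆) = √(20.18/30.07) = √0.6711 = 0.8192.
So the time for Ne is 40.3 × 0.8192 = 33.0 min.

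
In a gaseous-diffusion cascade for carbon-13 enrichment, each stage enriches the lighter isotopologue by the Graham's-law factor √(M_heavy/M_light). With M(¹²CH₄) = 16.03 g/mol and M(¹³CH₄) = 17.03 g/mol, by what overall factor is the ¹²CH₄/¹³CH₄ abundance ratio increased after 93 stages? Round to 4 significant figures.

16.68

Overall factor = α^93 with α = √(17.03/16.03), i.e. (17.03/16.03)^(93/2).
= 1.06238^(93/2) = 16.68.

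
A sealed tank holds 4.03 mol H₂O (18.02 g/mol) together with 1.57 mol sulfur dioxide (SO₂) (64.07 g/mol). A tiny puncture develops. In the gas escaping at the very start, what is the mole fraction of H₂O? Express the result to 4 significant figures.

0.8288

Rate_i ∝ x_i/√M_i (Graham's law weighted by mole fraction), so the effusate composition follows n_i/√M_i.
So x_H₂O in the escaping gas = (n_H₂O/√M_H₂O) / Σ(n_i/√M_i)
= (4.03/√18.02) / (4.03/√18.02 + 1.57/√64.07) = 0.9494/(0.9494 + 0.1961) = 0.8288.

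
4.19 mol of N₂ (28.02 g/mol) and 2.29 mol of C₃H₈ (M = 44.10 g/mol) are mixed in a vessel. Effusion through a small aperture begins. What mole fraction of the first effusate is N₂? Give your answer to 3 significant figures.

Rate_i ∝ x_i/√M_i (Graham's law weighted by mole fraction), so the effusate composition follows n_i/√M_i.
Mole fraction of N₂ in the effusate = (n_N₂/√M_N₂) / (n_N₂/√M_N₂ + n_C₃H₈/√M_C₃H₈)
= (4.19/√28.02) / (4.19/√28.02 + 2.29/√44.10) = 0.7916/(0.7916 + 0.3448) = 0.697.

0.697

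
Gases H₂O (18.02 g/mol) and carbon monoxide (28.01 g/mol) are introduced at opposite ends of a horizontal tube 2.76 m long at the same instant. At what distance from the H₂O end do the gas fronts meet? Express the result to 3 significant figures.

Graham's law gives d_H₂O/d_CO = rate_H₂O/rate_CO = √(M_CO/M_H₂O) = √(28.01/18.02) = 1.247.
With d_H₂O + d_CO = 2.76 m, d_CO = 2.76/(1 + 1.247) = 1.228 m.
d_H₂O = 2.76 − 1.228 = 1.53 m.

1.53 m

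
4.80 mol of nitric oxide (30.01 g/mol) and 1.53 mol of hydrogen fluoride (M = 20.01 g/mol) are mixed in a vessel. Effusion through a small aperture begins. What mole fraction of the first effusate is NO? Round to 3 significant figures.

0.719

Rate_i ∝ x_i/√M_i (Graham's law weighted by mole fraction), so the effusate composition follows n_i/√M_i.
Mole fraction of NO in the effusate = (n_NO/√M_NO) / (n_NO/√M_NO + n_HF/√M_HF)
= (4.80/√30.01) / (4.80/√30.01 + 1.53/√20.01) = 0.8762/(0.8762 + 0.3420) = 0.719.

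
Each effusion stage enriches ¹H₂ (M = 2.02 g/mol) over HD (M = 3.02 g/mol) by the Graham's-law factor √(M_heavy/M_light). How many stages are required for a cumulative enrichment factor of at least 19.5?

15

Per stage α = (3.02/2.02)^(1/2) = 1.49505^0.5, giving ln α = 0.2011.
Need α^N ≥ 19.5 ⇒ N ≥ ln(19.5) / ln α = 2.970 / 0.2011 = 14.77.
Rounding up, N = 15 stages.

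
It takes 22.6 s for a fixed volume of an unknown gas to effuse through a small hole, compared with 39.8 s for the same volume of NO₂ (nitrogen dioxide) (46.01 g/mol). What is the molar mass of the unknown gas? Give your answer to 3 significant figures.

Graham's law gives t_X/t_NO₂ = √(M_X/M_NO₂).
22.6/39.8 = 0.5678 = √(M_X/46.01)
M_X = 46.01 × 0.5678² = 46.01 × 0.3224 = 14.8 g/mol

14.8 g/mol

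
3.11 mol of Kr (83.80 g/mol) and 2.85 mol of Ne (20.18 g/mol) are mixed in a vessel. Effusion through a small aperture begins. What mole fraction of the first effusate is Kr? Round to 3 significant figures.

0.349

The effusion rate of species i is ∝ p_i/√M_i ∝ n_i/√M_i.
So x_Kr in the escaping gas = (n_Kr/√M_Kr) / Σ(n_i/√M_i)
= (3.11/√83.80) / (3.11/√83.80 + 2.85/√20.18) = 0.3397/(0.3397 + 0.6344) = 0.349.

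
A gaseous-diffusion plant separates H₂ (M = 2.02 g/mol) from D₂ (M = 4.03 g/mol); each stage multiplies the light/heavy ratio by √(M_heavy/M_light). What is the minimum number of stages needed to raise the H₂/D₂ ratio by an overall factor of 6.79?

6

Single-stage factor α = √(4.03/2.02), so ln α = ½ ln(1.99505) = 0.3453.
Need α^N ≥ 6.79 ⇒ N ≥ ln(6.79) / ln α = 1.915 / 0.3453 = 5.55.
So at least 6 stages are needed.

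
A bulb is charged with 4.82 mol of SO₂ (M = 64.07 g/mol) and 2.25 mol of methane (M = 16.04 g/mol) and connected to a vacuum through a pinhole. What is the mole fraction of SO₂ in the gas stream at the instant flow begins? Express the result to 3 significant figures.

Each component's effusion rate ∝ (its partial pressure)·(1/√M) ∝ n_i/√M_i.
Mole fraction of SO₂ in the effusate = (n_SO₂/√M_SO₂) / (n_SO₂/√M_SO₂ + n_CH₄/√M_CH₄)
= (4.82/√64.07) / (4.82/√64.07 + 2.25/√16.04) = 0.6022/(0.6022 + 0.5618) = 0.517.

0.517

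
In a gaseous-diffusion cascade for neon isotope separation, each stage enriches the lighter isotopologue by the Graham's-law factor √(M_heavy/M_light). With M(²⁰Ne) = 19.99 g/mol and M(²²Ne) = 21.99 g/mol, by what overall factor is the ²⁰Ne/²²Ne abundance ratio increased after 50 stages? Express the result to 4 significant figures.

10.85

Overall factor = α^50 with α = √(21.99/19.99), i.e. (21.99/19.99)^(50/2).
= 1.10005^25 = 10.85.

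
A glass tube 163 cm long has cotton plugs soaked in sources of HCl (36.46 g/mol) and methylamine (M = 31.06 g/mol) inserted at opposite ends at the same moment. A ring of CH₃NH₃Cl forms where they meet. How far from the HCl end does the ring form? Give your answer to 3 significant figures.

78.2 cm

In equal time, each gas travels a distance ∝ its rate ∝ 1/√M, so d_HCl/d_CH₃NH₂ = √(M_CH₃NH₂/M_HCl) = √(31.06/36.46) = 0.9230.
With d_HCl + d_CH₃NH₂ = 163 cm, d_CH₃NH₂ = 163/(1 + 0.9230) = 84.76 cm.
d_HCl = 163 − 84.76 = 78.2 cm.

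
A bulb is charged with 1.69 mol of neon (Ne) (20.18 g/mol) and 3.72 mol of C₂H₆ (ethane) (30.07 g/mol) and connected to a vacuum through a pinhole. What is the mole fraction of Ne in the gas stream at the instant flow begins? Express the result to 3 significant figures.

Each component's effusion rate ∝ (its partial pressure)·(1/√M) ∝ n_i/√M_i.
So x_Ne in the escaping gas = (n_Ne/√M_Ne) / Σ(n_i/√M_i)
= (1.69/√20.18) / (1.69/√20.18 + 3.72/√30.07) = 0.3762/(0.3762 + 0.6784) = 0.357.

0.357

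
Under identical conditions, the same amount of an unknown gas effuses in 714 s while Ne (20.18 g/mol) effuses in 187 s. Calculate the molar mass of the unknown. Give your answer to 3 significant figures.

294 g/mol

By Graham's law, t_X/t_Ne = √(M_X/M_Ne).
714/187 = 3.818 = √(M_X/20.18)
M_X = 20.18 × 3.818² = 20.18 × 14.58 = 294 g/mol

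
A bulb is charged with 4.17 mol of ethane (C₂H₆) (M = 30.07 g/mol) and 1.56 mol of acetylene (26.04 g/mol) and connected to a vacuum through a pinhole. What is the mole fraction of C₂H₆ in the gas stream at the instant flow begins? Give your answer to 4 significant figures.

Each component's effusion rate ∝ (its partial pressure)·(1/√M) ∝ n_i/√M_i.
x_C₂H₆(eff) = (n_C₂H₆/√M_C₂H₆) / (n_C₂H₆/√M_C₂H₆ + n_C₂H₂/√M_C₂H₂)
= (4.17/√30.07) / (4.17/√30.07 + 1.56/√26.04) = 0.7604/(0.7604 + 0.3057) = 0.7133.

0.7133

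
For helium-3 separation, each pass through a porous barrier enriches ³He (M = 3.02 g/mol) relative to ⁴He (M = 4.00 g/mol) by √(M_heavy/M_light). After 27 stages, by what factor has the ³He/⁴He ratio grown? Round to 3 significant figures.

The single-stage factor is √(M_heavy/M_light), so 27 stages give [√(4.00/3.02)]^27 = (4.00/3.02)^(27/2).
= 1.32450^(27/2) = 44.4.

44.4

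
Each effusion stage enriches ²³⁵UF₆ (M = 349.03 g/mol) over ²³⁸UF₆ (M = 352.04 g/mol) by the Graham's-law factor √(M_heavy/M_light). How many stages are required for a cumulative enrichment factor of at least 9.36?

521

With α = √(352.04/349.03) per stage, ln α = ½ ln(1.00862) = 0.004293.
Need α^N ≥ 9.36 ⇒ N ≥ ln(9.36) / ln α = 2.236 / 0.004293 = 520.90.
Rounding up, N = 521 stages.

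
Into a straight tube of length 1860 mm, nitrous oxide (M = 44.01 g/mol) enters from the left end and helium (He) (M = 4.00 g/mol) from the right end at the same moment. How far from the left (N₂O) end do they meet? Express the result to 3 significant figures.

The fronts meet when d_N₂O + d_He = L with d_N₂O/d_He = √(M_He/M_N₂O) (Graham's law). Here √(M_He/M_N₂O) = √(4.00/44.01) = 0.3015.
With d_N₂O + d_He = 1860 mm, d_He = 1860/(1 + 0.3015) = 1429 mm.
d_N₂O = 1860 − 1429 = 431 mm.

431 mm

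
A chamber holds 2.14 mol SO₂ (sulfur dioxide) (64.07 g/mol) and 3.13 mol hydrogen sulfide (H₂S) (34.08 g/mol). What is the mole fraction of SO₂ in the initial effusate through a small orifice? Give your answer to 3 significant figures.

0.333

Effusion rate of each component ∝ n_i/√M_i (partial pressure × 1/√M).
Mole fraction of SO₂ in the effusate = (n_SO₂/√M_SO₂) / (n_SO₂/√M_SO₂ + n_H₂S/√M_H₂S)
= (2.14/√64.07) / (2.14/√64.07 + 3.13/√34.08) = 0.2674/(0.2674 + 0.5362) = 0.333.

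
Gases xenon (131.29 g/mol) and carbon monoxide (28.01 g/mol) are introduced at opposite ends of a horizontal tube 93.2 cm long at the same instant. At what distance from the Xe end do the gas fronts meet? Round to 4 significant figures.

29.45 cm

In equal time, each gas travels a distance ∝ its rate ∝ 1/√M, so d_Xe/d_CO = √(M_CO/M_Xe) = √(28.01/131.29) = 0.4619.
With d_Xe + d_CO = 93.2 cm, d_CO = 93.2/(1 + 0.4619) = 63.75 cm.
d_Xe = 93.2 − 63.75 = 29.45 cm.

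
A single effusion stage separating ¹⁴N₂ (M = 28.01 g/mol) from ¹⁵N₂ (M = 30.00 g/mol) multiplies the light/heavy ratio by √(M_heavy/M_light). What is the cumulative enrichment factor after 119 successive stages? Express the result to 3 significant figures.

Overall factor = α^119 with α = √(30.00/28.01), i.e. (30.00/28.01)^(119/2).
= 1.07105^(119/2) = 59.4.

59.4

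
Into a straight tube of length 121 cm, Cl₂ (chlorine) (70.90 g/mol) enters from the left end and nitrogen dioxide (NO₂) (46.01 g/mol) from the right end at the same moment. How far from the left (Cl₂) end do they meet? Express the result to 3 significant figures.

Graham's law gives d_Cl₂/d_NO₂ = rate_Cl₂/rate_NO₂ = √(M_NO₂/M_Cl₂) = √(46.01/70.90) = 0.8056.
With d_Cl₂ + d_NO₂ = 121 cm, d_NO₂ = 121/(1 + 0.8056) = 67.01 cm.
d_Cl₂ = 121 − 67.01 = 54.0 cm.

54.0 cm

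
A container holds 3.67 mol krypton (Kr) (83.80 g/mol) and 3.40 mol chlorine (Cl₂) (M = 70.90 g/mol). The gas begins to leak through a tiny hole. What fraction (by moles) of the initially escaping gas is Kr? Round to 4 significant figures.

0.4982

Rate_i ∝ x_i/√M_i (Graham's law weighted by mole fraction), so the effusate composition follows n_i/√M_i.
x_Kr(eff) = (n_Kr/√M_Kr) / (n_Kr/√M_Kr + n_Cl₂/√M_Cl₂)
= (3.67/√83.80) / (3.67/√83.80 + 3.40/√70.90) = 0.4009/(0.4009 + 0.4038) = 0.4982.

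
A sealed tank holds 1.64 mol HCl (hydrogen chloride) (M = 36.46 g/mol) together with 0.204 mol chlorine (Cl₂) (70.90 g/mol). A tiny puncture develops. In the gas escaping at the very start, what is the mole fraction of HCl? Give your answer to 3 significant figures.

0.918

Rate_i ∝ x_i/√M_i (Graham's law weighted by mole fraction), so the effusate composition follows n_i/√M_i.
So x_HCl in the escaping gas = (n_HCl/√M_HCl) / Σ(n_i/√M_i)
= (1.64/√36.46) / (1.64/√36.46 + 0.204/√70.90) = 0.2716/(0.2716 + 0.02423) = 0.918.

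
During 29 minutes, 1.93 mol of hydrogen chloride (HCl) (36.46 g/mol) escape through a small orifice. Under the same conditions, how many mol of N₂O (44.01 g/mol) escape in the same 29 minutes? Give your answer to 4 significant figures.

Since effusion rate ∝ 1/√M, rate_N₂O/rate_HCl = √(M_HCl/M_N₂O) = √(36.46/44.01) = √0.8284 = 0.9102.
So the amount for N₂O is 1.93 × 0.9102 = 1.757 mol.

1.757 mol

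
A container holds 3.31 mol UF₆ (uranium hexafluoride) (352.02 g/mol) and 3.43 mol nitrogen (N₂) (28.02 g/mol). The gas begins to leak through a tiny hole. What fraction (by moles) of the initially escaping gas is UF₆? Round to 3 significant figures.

0.214

Rate_i ∝ x_i/√M_i (Graham's law weighted by mole fraction), so the effusate composition follows n_i/√M_i.
So x_UF₆ in the escaping gas = (n_UF₆/√M_UF₆) / Σ(n_i/√M_i)
= (3.31/√352.02) / (3.31/√352.02 + 3.43/√28.02) = 0.1764/(0.1764 + 0.6480) = 0.214.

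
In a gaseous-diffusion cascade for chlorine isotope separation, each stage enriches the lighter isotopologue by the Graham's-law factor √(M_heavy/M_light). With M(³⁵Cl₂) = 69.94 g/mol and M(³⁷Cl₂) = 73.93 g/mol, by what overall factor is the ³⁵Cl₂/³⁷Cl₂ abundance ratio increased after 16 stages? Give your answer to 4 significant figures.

Overall factor = α^16 with α = √(73.93/69.94), i.e. (73.93/69.94)^(16/2).
= 1.05705^8 = 1.559.

1.559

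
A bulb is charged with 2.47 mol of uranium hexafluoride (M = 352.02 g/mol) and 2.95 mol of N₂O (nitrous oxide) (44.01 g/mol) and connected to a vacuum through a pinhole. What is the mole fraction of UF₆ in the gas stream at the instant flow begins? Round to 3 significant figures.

Rate_i ∝ x_i/√M_i (Graham's law weighted by mole fraction), so the effusate composition follows n_i/√M_i.
Mole fraction of UF₆ in the effusate = (n_UF₆/√M_UF₆) / (n_UF₆/√M_UF₆ + n_N₂O/√M_N₂O)
= (2.47/√352.02) / (2.47/√352.02 + 2.95/√44.01) = 0.1316/(0.1316 + 0.4447) = 0.228.

0.228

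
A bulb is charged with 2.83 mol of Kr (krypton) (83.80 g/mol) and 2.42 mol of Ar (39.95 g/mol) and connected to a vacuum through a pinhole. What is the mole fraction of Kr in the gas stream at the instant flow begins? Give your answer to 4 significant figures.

0.4467

Effusion rate of each component ∝ n_i/√M_i (partial pressure × 1/√M).
Mole fraction of Kr in the effusate = (n_Kr/√M_Kr) / (n_Kr/√M_Kr + n_Ar/√M_Ar)
= (2.83/√83.80) / (2.83/√83.80 + 2.42/√39.95) = 0.3091/(0.3091 + 0.3829) = 0.4467.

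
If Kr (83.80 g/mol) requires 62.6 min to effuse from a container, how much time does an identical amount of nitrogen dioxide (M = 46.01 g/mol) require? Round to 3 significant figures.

From Graham's law, t_NO₂/t_Kr = √(M_NO₂/M_Kr) = √(46.01/83.80) = √0.5490 = 0.7410.
So the time for NO₂ is 62.6 × 0.7410 = 46.4 min.

46.4 min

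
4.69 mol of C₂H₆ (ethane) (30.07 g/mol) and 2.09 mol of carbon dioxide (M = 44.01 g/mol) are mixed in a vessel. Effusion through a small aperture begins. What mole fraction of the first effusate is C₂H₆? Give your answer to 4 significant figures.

Rate_i ∝ x_i/√M_i (Graham's law weighted by mole fraction), so the effusate composition follows n_i/√M_i.
x_C₂H₆(eff) = (n_C₂H₆/√M_C₂H₆) / (n_C₂H₆/√M_C₂H₆ + n_CO₂/√M_CO₂)
= (4.69/√30.07) / (4.69/√30.07 + 2.09/√44.01) = 0.8553/(0.8553 + 0.3150) = 0.7308.

0.7308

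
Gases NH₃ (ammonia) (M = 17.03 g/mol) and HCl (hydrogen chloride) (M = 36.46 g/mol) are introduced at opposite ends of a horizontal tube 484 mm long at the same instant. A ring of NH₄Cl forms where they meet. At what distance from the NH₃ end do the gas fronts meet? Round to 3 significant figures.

Distances travelled in equal time are proportional to diffusion rates, so d_NH₃/d_HCl = √(M_HCl/M_NH₃) = √(36.46/17.03) = 1.463.
With d_NH₃ + d_HCl = 484 mm, d_HCl = 484/(1 + 1.463) = 196.5 mm.
d_NH₃ = 484 − 196.5 = 288 mm.

288 mm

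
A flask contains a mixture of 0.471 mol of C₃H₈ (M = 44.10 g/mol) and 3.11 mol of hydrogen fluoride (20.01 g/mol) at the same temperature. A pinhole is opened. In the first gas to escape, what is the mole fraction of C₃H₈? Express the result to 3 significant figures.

0.0926

Effusion rate of each component ∝ n_i/√M_i (partial pressure × 1/√M).
x_C₃H₈(eff) = (n_C₃H₈/√M_C₃H₈) / (n_C₃H₈/√M_C₃H₈ + n_HF/√M_HF)
= (0.471/√44.10) / (0.471/√44.10 + 3.11/√20.01) = 0.07093/(0.07093 + 0.6952) = 0.0926.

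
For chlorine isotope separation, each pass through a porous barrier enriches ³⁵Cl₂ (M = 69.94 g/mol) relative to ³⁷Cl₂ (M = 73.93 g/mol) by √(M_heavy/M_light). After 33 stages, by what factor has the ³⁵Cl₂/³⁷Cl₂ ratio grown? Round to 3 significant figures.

Each stage multiplies the ratio by α = √(73.93/69.94), so after 33 stages the overall factor is α^33 = (73.93/69.94)^(33/2).
= 1.05705^(33/2) = 2.50.

2.50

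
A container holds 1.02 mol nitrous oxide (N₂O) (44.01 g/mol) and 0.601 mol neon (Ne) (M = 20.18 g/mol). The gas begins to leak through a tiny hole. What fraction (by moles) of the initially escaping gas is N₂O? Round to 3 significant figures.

The effusion rate of species i is ∝ p_i/√M_i ∝ n_i/√M_i.
So x_N₂O in the escaping gas = (n_N₂O/√M_N₂O) / Σ(n_i/√M_i)
= (1.02/√44.01) / (1.02/√44.01 + 0.601/√20.18) = 0.1538/(0.1538 + 0.1338) = 0.535.

0.535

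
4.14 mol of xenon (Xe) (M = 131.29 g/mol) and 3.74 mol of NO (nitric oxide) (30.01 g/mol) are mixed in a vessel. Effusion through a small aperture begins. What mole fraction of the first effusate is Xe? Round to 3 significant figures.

Effusion rate of each component ∝ n_i/√M_i (partial pressure × 1/√M).
So x_Xe in the escaping gas = (n_Xe/√M_Xe) / Σ(n_i/√M_i)
= (4.14/√131.29) / (4.14/√131.29 + 3.74/√30.01) = 0.3613/(0.3613 + 0.6827) = 0.346.

0.346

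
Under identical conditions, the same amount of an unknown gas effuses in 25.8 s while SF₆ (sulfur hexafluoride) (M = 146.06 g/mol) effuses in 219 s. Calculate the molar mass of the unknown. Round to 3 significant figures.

By Graham's law, t_X/t_SF₆ = √(M_X/M_SF₆).
25.8/219 = 0.1178 = √(M_X/146.06)
M_X = 146.06 × 0.1178² = 146.06 × 0.01388 = 2.03 g/mol

2.03 g/mol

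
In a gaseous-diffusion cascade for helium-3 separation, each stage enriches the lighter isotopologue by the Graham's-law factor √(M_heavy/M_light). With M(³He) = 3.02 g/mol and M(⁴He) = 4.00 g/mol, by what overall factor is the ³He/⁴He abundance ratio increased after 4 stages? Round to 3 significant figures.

The single-stage factor is √(M_heavy/M_light), so 4 stages give [√(4.00/3.02)]^4 = (4.00/3.02)^(4/2).
= 1.32450^2 = 1.75.

1.75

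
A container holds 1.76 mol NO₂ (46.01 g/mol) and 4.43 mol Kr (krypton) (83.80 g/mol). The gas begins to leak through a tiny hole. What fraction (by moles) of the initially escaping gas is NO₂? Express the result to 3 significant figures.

0.349

Effusion rate of each component ∝ n_i/√M_i (partial pressure × 1/√M).
So x_NO₂ in the escaping gas = (n_NO₂/√M_NO₂) / Σ(n_i/√M_i)
= (1.76/√46.01) / (1.76/√46.01 + 4.43/√83.80) = 0.2595/(0.2595 + 0.4839) = 0.349.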